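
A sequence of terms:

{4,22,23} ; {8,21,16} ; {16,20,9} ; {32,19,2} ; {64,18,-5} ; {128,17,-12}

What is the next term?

First value: 4, 8, 16, 32, 64, 128 → 256 (×2 each step).
Second value: −1 each step; 22, 21, 20, 19, 18, 17 → 16.
Third value: 23, 16, 9, 2, -5, -12 → -19 (−7 each step).
Putting it together: {256,16,-19}.

{256,16,-19}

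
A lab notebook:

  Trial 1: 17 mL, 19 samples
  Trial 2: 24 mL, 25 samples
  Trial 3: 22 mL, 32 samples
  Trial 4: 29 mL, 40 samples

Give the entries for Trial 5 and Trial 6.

For the mL, alternating steps +7, −2, +7, −2, …: 17, 24, 22, 29 → 27 → 34.
Samples: differences are 6, 7, 8, … (increasing by 1 each time), so 19, 25, 32, 40 → 49 → 59.
So the next two rows are 27 mL, 49 samples and 34 mL, 59 samples.

27 mL, 49 samples; 34 mL, 59 samples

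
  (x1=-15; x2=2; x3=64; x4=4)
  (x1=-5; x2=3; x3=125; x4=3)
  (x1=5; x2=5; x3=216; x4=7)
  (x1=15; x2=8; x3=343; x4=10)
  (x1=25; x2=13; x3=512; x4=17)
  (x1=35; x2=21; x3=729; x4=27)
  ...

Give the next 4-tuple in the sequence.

(x1=45; x2=34; x3=1000; x4=44)

X1: +10 each step, so -15, -5, 5, 15, 25, 35 → 45.
X2 — each term is the sum of the two before it: 2, 3, 5, 8, 13, 21 → 34.
For the x3, perfect cubes: 4³, 5³, 6³, …: 64, 125, 216, 343, 512, 729 → 1000.
For the x4, each term is the sum of the two before it: 4, 3, 7, 10, 17, 27 → 44.
So the next 4-tuple is (x1=45; x2=34; x3=1000; x4=44).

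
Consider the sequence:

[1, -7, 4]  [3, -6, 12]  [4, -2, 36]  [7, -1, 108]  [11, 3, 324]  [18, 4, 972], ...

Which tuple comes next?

[29, 8, 2916]

First coordinate: each term is the sum of the two before it; 1, 3, 4, 7, 11, 18 → 29.
Second coordinate goes -7, -6, -2, -1, 3, 4 → 8 (alternating steps +1, +4, +1, +4, …).
Third coordinate goes 4, 12, 36, 108, 324, 972 → 2916 (×3 each step).
Putting it together: [29, 8, 2916].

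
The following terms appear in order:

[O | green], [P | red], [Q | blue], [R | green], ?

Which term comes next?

Letter goes O, P, Q, R → S (letters move forward 1 place in the alphabet).
For the colour, repeats green → red → blue: green, red, blue, green → red.
Combining the parts gives [S | red].

[S | red]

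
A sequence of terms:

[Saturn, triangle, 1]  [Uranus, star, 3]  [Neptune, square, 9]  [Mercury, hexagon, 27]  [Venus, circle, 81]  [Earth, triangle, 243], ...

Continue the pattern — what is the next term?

Planet goes Saturn, Uranus, Neptune, Mercury, Venus, Earth → Mars (runs through the planets Mercury→Neptune).
Shape — repeats triangle → star → square → hexagon → circle: triangle, star, square, hexagon, circle, triangle → star.
For the third coordinate, ×3 each step: 1, 3, 9, 27, 81, 243 → 729.
So the next term is [Mars, star, 729].

[Mars, star, 729]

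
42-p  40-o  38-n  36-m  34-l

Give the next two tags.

32-k, 30-j

First component goes 42, 40, 38, 36, 34 → 32 → 30 (−2 each step).
Letter: letters move back 1 place in the alphabet; p, o, n, m, l → k → j.
So the next two tags are 32-k and 30-j.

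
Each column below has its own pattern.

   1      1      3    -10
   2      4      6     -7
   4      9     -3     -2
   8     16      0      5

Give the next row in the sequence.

16  25  -9  14

First component: 1, 2, 4, 8 → 16 (×2 each step).
Second component: perfect squares: 1², 2², 3², …, so 1, 4, 9, 16 → 25.
Third component: alternating steps +3, −9, +3, −9, …, so 3, 6, -3, 0 → -9.
Fourth component — always 11 less than the second component: -10, -7, -2, 5 → 14.
So the next row is 16  25  -9  14.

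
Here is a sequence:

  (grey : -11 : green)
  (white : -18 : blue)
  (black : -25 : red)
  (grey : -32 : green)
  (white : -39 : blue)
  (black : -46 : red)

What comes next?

Shade: repeats grey → white → black; grey, white, black, grey, white, black → grey.
Second slot: −7 each step; -11, -18, -25, -32, -39, -46 → -53.
Colour goes green, blue, red, green, blue, red → green (repeats green → blue → red).
Combining the parts gives (grey : -53 : green).

(grey : -53 : green)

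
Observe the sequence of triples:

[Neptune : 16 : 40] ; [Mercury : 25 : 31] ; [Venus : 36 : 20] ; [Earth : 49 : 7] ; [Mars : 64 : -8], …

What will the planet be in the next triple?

Jupiter

Planet: runs through the planets Mercury→Neptune; Neptune, Mercury, Venus, Earth, Mars → Jupiter.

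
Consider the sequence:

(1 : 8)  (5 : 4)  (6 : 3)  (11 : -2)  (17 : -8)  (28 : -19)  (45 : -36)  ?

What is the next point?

First entry: each term is the sum of the two before it, so 1, 5, 6, 11, 17, 28, 45 → 73.
For the second entry, together with the first entry always sums to 9: 8, 4, 3, -2, -8, -19, -36 → -64.
Putting it together: (73 : -64).

(73 : -64)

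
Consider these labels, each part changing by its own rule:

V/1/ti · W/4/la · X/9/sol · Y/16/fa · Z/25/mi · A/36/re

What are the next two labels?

Letter: V, W, X, Y, Z, A → B → C (letters move forward 1 place in the alphabet, wrapping Z→A).
Second component goes 1, 4, 9, 16, 25, 36 → 49 → 64 (perfect squares: 1², 2², 3², …).
Note — runs backward through the solfège scale do→ti: ti, la, sol, fa, mi, re → do → ti.
Putting the parts together: B/49/do and then C/64/ti.

B/49/do then C/64/ti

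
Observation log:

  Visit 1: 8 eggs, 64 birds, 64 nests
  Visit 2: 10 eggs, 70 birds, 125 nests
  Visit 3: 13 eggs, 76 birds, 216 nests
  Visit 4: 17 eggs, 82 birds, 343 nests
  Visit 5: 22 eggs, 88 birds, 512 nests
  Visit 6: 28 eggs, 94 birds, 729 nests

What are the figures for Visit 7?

35 eggs, 100 birds, 1000 nests

Eggs: differences are 2, 3, 4, … (increasing by 1 each time), so 8, 10, 13, 17, 22, 28 → 35.
Birds: +6 each step, so 64, 70, 76, 82, 88, 94 → 100.
Nests: perfect cubes: 4³, 5³, 6³, …; 64, 125, 216, 343, 512, 729 → 1000.
Combining the parts gives 35 eggs, 100 birds, 1000 nests.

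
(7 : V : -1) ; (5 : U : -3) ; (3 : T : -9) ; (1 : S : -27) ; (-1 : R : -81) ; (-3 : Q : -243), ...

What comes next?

First entry goes 7, 5, 3, 1, -1, -3 → -5 (−2 each step).
Letter: V, U, T, S, R, Q → P (letters move back 1 place in the alphabet).
For the third entry, ×3 each step: -1, -3, -9, -27, -81, -243 → -729.
Combining the parts gives (-5 : P : -729).

(-5 : P : -729)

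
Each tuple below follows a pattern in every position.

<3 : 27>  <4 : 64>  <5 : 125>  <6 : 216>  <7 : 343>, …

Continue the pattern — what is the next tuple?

For the first value, +1 each step: 3, 4, 5, 6, 7 → 8.
Second value: perfect cubes: 3³, 4³, 5³, …; 27, 64, 125, 216, 343 → 512.
So the next tuple is <8 : 512>.

<8 : 512>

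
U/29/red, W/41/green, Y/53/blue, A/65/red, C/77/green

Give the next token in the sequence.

Letter: letters move forward 2 places in the alphabet, wrapping Z→A; U, W, Y, A, C → E.
For the second component, +12 each step: 29, 41, 53, 65, 77 → 89.
For the colour, repeats red → green → blue: red, green, blue, red, green → blue.
So the next token is E/89/blue.

E/89/blue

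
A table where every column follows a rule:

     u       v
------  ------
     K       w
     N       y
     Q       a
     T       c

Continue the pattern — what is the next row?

W  e

Column u: letters move forward 3 places in the alphabet, so K, N, Q, T → W.
Column v goes w, y, a, c → e (letters move forward 2 places in the alphabet, wrapping Z→A).
Combining the parts gives W  e.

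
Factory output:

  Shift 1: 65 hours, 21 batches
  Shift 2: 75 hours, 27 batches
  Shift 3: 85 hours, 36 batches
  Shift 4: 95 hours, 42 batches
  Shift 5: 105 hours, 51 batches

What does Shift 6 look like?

115 hours, 57 batches

Hours — +10 each step: 65, 75, 85, 95, 105 → 115.
Batches: 21, 27, 36, 42, 51 → 57 (alternating steps +6, +9, +6, +9, …).
Putting it together: 115 hours, 57 batches.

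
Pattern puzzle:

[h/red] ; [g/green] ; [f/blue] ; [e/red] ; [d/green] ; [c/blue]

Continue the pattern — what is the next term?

[b/red]

Letter — letters move back 1 place in the alphabet: h, g, f, e, d, c → b.
Colour goes red, green, blue, red, green, blue → red (repeats red → green → blue).
Combining the parts gives [b/red].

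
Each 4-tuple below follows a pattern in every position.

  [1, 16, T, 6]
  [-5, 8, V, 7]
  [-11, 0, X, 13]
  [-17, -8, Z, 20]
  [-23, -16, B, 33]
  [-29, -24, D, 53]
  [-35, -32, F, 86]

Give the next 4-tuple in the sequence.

[-41, -40, H, 139]

First component goes 1, -5, -11, -17, -23, -29, -35 → -41 (−6 each step).
Second component: −8 each step, so 16, 8, 0, -8, -16, -24, -32 → -40.
Letter: T, V, X, Z, B, D, F → H (letters move forward 2 places in the alphabet, wrapping Z→A).
Fourth component goes 6, 7, 13, 20, 33, 53, 86 → 139 (each term is the sum of the two before it).
Putting it together: [-41, -40, H, 139].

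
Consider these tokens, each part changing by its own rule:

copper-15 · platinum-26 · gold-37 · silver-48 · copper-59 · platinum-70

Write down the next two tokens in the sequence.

gold-81 then silver-92

Metal goes copper, platinum, gold, silver, copper, platinum → gold → silver (repeats copper → platinum → gold → silver).
Second component — +11 each step: 15, 26, 37, 48, 59, 70 → 81 → 92.
So the next two tokens are gold-81 and silver-92.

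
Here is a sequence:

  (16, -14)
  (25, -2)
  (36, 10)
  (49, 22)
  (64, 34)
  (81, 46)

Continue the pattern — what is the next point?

(100, 58)

First part: perfect squares: 4², 5², 6², …; 16, 25, 36, 49, 64, 81 → 100.
Second part goes -14, -2, 10, 22, 34, 46 → 58 (+12 each step).
So the next point is (100, 58).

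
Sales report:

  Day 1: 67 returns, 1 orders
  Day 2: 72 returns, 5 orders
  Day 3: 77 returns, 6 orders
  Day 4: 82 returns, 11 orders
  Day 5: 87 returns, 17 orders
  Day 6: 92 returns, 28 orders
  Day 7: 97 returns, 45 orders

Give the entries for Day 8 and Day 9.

Returns: 67, 72, 77, 82, 87, 92, 97 → 102 → 107 (+5 each step).
Orders: 1, 5, 6, 11, 17, 28, 45 → 73 → 118 (each term is the sum of the two before it).
Putting the parts together: 102 returns, 73 orders and then 107 returns, 118 orders.

102 returns, 73 orders; 107 returns, 118 orders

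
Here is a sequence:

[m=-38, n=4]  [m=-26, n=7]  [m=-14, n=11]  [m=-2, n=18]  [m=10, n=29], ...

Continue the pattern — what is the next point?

[m=22, n=47]

M goes -38, -26, -14, -2, 10 → 22 (+12 each step).
N — each term is the sum of the two before it: 4, 7, 11, 18, 29 → 47.
Combining the parts gives [m=22, n=47].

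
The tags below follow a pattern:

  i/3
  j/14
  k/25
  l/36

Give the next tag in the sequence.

m/47

For the letter, letters move forward 1 place in the alphabet: i, j, k, l → m.
Second component: 3, 14, 25, 36 → 47 (+11 each step).
Combining the parts gives m/47.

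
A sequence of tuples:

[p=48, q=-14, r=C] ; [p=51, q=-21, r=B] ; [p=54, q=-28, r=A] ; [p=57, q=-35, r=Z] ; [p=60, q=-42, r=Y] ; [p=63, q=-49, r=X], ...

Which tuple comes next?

[p=66, q=-56, r=W]

P: 48, 51, 54, 57, 60, 63 → 66 (+3 each step).
Q: -14, -21, -28, -35, -42, -49 → -56 (−7 each step).
R goes C, B, A, Z, Y, X → W (letters move back 1 place in the alphabet, wrapping A→Z).
Combining the parts gives [p=66, q=-56, r=W].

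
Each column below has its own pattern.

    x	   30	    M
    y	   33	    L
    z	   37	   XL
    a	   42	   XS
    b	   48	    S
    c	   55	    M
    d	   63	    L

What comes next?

e  72  XL

Letter: letters move forward 1 place in the alphabet, wrapping Z→A, so x, y, z, a, b, c, d → e.
Second component: 30, 33, 37, 42, 48, 55, 63 → 72 (differences are 3, 4, 5, … (increasing by 1 each time)).
For the size, repeats M → L → XL → XS → S: M, L, XL, XS, S, M, L → XL.
Putting it together: e  72  XL.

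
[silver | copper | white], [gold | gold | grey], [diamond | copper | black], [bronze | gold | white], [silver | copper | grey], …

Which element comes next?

Rank goes silver, gold, diamond, bronze, silver → gold (repeats silver → gold → diamond → bronze).
Metal: alternates copper ↔ gold, so copper, gold, copper, gold, copper → gold.
Shade: repeats white → grey → black; white, grey, black, white, grey → black.
Putting it together: [gold | gold | black].

[gold | gold | black]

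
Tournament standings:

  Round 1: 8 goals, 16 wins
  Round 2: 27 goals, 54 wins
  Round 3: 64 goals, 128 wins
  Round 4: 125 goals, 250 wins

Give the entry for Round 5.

Goals: perfect cubes: 2³, 3³, 4³, …, so 8, 27, 64, 125 → 216.
Wins: always 2 × the goals, so 16, 54, 128, 250 → 432.
So the next row is 216 goals, 432 wins.

216 goals, 432 wins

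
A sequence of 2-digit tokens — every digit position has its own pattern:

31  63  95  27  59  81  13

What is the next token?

First digit — +3 each step, mod 10: 3, 6, 9, 2, 5, 8, 1 → 4.
For the second digit, +2 each step, mod 10: 1, 3, 5, 7, 9, 1, 3 → 5.
Combining the parts gives 45.

45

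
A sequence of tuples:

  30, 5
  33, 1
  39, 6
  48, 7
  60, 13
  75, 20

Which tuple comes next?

93, 33

First coordinate: differences are 3, 6, 9, … (increasing by 3 each time), so 30, 33, 39, 48, 60, 75 → 93.
Second coordinate: each term is the sum of the two before it; 5, 1, 6, 7, 13, 20 → 33.
Putting it together: 93, 33.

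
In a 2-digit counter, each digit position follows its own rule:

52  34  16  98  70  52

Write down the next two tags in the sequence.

For the first digit, −2 each step, mod 10: 5, 3, 1, 9, 7, 5 → 3 → 1.
For the second digit, +2 each step, mod 10: 2, 4, 6, 8, 0, 2 → 4 → 6.
So the next two tags are 34 and 16.

34 then 16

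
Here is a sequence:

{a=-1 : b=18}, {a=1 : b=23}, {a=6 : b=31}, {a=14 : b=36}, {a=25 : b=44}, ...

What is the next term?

{a=39 : b=49}

For the a, differences are 2, 5, 8, … (increasing by 3 each time): -1, 1, 6, 14, 25 → 39.
B: 18, 23, 31, 36, 44 → 49 (alternating steps +5, +8, +5, +8, …).
So the next term is {a=39 : b=49}.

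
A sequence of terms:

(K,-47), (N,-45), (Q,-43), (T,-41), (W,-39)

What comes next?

(Z,-37)

For the letter, letters move forward 3 places in the alphabet: K, N, Q, T, W → Z.
Second value: +2 each step, so -47, -45, -43, -41, -39 → -37.
Putting it together: (Z,-37).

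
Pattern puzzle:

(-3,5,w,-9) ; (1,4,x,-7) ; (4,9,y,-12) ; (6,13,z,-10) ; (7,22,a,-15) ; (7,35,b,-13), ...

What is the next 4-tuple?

(6,57,c,-18)

First component: -3, 1, 4, 6, 7, 7 → 6 (differences are 4, 3, 2, … (decreasing by 1 each time)).
Second component: 5, 4, 9, 13, 22, 35 → 57 (each term is the sum of the two before it).
Letter goes w, x, y, z, a, b → c (letters move forward 1 place in the alphabet, wrapping Z→A).
Fourth component: alternating steps +2, −5, +2, −5, …; -9, -7, -12, -10, -15, -13 → -18.
So the next 4-tuple is (6,57,c,-18).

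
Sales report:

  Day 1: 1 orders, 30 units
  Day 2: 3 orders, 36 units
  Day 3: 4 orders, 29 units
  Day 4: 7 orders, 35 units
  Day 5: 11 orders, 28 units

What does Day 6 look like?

Orders: each term is the sum of the two before it; 1, 3, 4, 7, 11 → 18.
Units: alternating steps +6, −7, +6, −7, …, so 30, 36, 29, 35, 28 → 34.
So the next record is 18 orders, 34 units.

18 orders, 34 units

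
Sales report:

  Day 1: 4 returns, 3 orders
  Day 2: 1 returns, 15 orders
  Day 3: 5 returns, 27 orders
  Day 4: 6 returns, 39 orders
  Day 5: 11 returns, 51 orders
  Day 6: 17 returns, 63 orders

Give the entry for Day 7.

For the returns, each term is the sum of the two before it: 4, 1, 5, 6, 11, 17 → 28.
Orders goes 3, 15, 27, 39, 51, 63 → 75 (+12 each step).
So the next row is 28 returns, 75 orders.

28 returns, 75 orders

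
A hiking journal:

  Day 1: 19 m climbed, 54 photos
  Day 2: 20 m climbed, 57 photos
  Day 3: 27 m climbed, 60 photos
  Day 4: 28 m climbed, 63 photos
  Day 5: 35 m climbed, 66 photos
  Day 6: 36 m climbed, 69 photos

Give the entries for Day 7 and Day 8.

For the m climbed, alternating steps +1, +7, +1, +7, …: 19, 20, 27, 28, 35, 36 → 43 → 44.
Photos: +3 each step, so 54, 57, 60, 63, 66, 69 → 72 → 75.
So the next two records are 43 m climbed, 72 photos and 44 m climbed, 75 photos.

43 m climbed, 72 photos; 44 m climbed, 75 photos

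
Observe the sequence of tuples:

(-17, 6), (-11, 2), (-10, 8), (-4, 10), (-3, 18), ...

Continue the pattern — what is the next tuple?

First entry: alternating steps +6, +1, +6, +1, …, so -17, -11, -10, -4, -3 → 3.
Second entry: each term is the sum of the two before it; 6, 2, 8, 10, 18 → 28.
Combining the parts gives (3, 28).

(3, 28)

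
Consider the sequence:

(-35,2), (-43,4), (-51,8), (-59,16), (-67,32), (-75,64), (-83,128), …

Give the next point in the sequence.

For the first part, −8 each step: -35, -43, -51, -59, -67, -75, -83 → -91.
Second part: 2, 4, 8, 16, 32, 64, 128 → 256 (×2 each step).
Putting it together: (-91,256).

(-91,256)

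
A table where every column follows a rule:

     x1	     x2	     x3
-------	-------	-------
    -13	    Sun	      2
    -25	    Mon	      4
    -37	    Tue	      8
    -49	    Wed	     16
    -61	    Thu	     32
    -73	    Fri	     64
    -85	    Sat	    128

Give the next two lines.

For the column x1, −12 each step: -13, -25, -37, -49, -61, -73, -85 → -97 → -109.
Column x2: runs through the weekdays Mon→Sun; Sun, Mon, Tue, Wed, Thu, Fri, Sat → Sun → Mon.
For the column x3, ×2 each step: 2, 4, 8, 16, 32, 64, 128 → 256 → 512.
Putting the parts together: -97  Sun  256 and then -109  Mon  512.

-97  Sun  256; -109  Mon  512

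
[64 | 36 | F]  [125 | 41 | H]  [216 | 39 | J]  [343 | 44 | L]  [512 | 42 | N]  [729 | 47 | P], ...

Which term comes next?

[1000 | 45 | R]

First value — perfect cubes: 4³, 5³, 6³, …: 64, 125, 216, 343, 512, 729 → 1000.
Second value goes 36, 41, 39, 44, 42, 47 → 45 (alternating steps +5, −2, +5, −2, …).
Letter: letters move forward 2 places in the alphabet, so F, H, J, L, N, P → R.
So the next term is [1000 | 45 | R].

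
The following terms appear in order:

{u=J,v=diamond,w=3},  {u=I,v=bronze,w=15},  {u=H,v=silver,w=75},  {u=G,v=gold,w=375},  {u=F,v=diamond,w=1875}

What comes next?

{u=E,v=bronze,w=9375}

U: J, I, H, G, F → E (letters move back 1 place in the alphabet).
V goes diamond, bronze, silver, gold, diamond → bronze (repeats diamond → bronze → silver → gold).
W: ×5 each step; 3, 15, 75, 375, 1875 → 9375.
So the next term is {u=E,v=bronze,w=9375}.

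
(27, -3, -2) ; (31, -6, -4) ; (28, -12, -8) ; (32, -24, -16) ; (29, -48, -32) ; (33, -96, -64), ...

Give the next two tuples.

First entry: alternating steps +4, −3, +4, −3, …; 27, 31, 28, 32, 29, 33 → 30 → 34.
Second entry: ×2 each step; -3, -6, -12, -24, -48, -96 → -192 → -384.
For the third entry, ×2 each step: -2, -4, -8, -16, -32, -64 → -128 → -256.
So the next two tuples are (30, -192, -128) and (34, -384, -256).

(30, -192, -128), (34, -384, -256)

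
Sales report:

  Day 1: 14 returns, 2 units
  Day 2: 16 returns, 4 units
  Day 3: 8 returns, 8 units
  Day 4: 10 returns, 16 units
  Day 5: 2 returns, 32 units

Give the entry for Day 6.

4 returns, 64 units

Returns — alternating steps +2, −8, +2, −8, …: 14, 16, 8, 10, 2 → 4.
Units: 2, 4, 8, 16, 32 → 64 (×2 each step).
Combining the parts gives 4 returns, 64 units.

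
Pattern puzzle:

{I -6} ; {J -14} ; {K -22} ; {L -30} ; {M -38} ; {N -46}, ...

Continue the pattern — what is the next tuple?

{O -54}

Letter: letters move forward 1 place in the alphabet, so I, J, K, L, M, N → O.
Second part — −8 each step: -6, -14, -22, -30, -38, -46 → -54.
So the next tuple is {O -54}.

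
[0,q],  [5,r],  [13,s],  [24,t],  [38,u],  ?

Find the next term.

First component: 0, 5, 13, 24, 38 → 55 (differences are 5, 8, 11, … (increasing by 3 each time)).
Letter goes q, r, s, t, u → v (letters move forward 1 place in the alphabet).
Putting it together: [55,v].

[55,v]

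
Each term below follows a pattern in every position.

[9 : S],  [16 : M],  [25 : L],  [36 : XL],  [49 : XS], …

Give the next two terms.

[64 : S], [81 : M]

First slot: 9, 16, 25, 36, 49 → 64 → 81 (perfect squares: 3², 4², 5², …).
Size: runs through clothing sizes XS→XL, so S, M, L, XL, XS → S → M.
So the next two terms are [64 : S] and [81 : M].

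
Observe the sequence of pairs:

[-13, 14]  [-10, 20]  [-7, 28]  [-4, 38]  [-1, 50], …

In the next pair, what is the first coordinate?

First coordinate: +3 each step, so -13, -10, -7, -4, -1 → 2.

2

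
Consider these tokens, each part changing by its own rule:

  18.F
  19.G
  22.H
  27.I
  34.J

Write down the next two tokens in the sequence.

First component — differences are 1, 3, 5, … (increasing by 2 each time): 18, 19, 22, 27, 34 → 43 → 54.
Letter goes F, G, H, I, J → K → L (letters move forward 1 place in the alphabet).
So the next two tokens are 43.K and 54.L.

43.K then 54.L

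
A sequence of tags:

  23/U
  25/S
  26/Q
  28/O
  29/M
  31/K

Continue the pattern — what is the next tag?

32/I

First component: 23, 25, 26, 28, 29, 31 → 32 (alternating steps +2, +1, +2, +1, …).
Letter goes U, S, Q, O, M, K → I (letters move back 2 places in the alphabet).
So the next tag is 32/I.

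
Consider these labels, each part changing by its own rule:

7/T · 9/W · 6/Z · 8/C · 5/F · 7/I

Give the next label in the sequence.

4/L

First component goes 7, 9, 6, 8, 5, 7 → 4 (alternating steps +2, −3, +2, −3, …).
For the letter, letters move forward 3 places in the alphabet, wrapping Z→A: T, W, Z, C, F, I → L.
Putting it together: 4/L.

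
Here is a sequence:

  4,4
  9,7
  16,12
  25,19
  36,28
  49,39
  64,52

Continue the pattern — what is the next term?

First entry goes 4, 9, 16, 25, 36, 49, 64 → 81 (perfect squares: 2², 3², 4², …).
Second entry goes 4, 7, 12, 19, 28, 39, 52 → 67 (differences are 3, 5, 7, … (increasing by 2 each time)).
Combining the parts gives 81,67.

81,67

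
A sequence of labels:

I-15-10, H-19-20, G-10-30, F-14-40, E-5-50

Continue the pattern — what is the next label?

D-9-60

Letter — letters move back 1 place in the alphabet: I, H, G, F, E → D.
Second component — alternating steps +4, −9, +4, −9, …: 15, 19, 10, 14, 5 → 9.
Third component: +10 each step, so 10, 20, 30, 40, 50 → 60.
Putting it together: D-9-60.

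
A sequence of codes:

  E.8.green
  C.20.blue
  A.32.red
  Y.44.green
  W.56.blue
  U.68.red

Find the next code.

Letter: letters move back 2 places in the alphabet, wrapping A→Z; E, C, A, Y, W, U → S.
Second component: +12 each step; 8, 20, 32, 44, 56, 68 → 80.
Colour goes green, blue, red, green, blue, red → green (repeats green → blue → red).
So the next code is S.80.green.

S.80.green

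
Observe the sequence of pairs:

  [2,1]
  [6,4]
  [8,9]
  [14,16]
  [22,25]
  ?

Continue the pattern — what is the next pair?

[36,36]

First part — each term is the sum of the two before it: 2, 6, 8, 14, 22 → 36.
Second part: perfect squares: 1², 2², 3², …, so 1, 4, 9, 16, 25 → 36.
Putting it together: [36,36].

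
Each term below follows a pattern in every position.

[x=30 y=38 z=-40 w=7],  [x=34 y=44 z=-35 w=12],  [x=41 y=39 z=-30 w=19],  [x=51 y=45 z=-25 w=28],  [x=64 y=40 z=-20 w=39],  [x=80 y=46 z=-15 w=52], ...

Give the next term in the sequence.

X — differences are 4, 7, 10, … (increasing by 3 each time): 30, 34, 41, 51, 64, 80 → 99.
Y: alternating steps +6, −5, +6, −5, …, so 38, 44, 39, 45, 40, 46 → 41.
Z goes -40, -35, -30, -25, -20, -15 → -10 (+5 each step).
W goes 7, 12, 19, 28, 39, 52 → 67 (differences are 5, 7, 9, … (increasing by 2 each time)).
Putting it together: [x=99 y=41 z=-10 w=67].

[x=99 y=41 z=-10 w=67]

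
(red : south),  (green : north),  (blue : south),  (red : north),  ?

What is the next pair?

(green : south)

Colour goes red, green, blue, red → green (repeats red → green → blue).
Direction: alternates south ↔ north, so south, north, south, north → south.
Combining the parts gives (green : south).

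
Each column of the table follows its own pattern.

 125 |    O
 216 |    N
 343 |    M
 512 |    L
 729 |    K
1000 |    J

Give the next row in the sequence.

First component — perfect cubes: 5³, 6³, 7³, …: 125, 216, 343, 512, 729, 1000 → 1331.
Letter: letters move back 1 place in the alphabet; O, N, M, L, K, J → I.
So the next row is 1331  I.

1331  I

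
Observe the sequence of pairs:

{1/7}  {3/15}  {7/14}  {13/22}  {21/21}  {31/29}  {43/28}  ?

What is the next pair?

First part: 1, 3, 7, 13, 21, 31, 43 → 57 (differences are 2, 4, 6, … (increasing by 2 each time)).
Second part: 7, 15, 14, 22, 21, 29, 28 → 36 (alternating steps +8, −1, +8, −1, …).
Putting it together: {57/36}.

{57/36}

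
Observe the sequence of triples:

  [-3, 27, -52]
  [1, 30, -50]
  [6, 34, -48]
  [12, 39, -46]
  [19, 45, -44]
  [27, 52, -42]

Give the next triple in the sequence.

[36, 60, -40]

First component: differences are 4, 5, 6, … (increasing by 1 each time); -3, 1, 6, 12, 19, 27 → 36.
Second component — differences are 3, 4, 5, … (increasing by 1 each time): 27, 30, 34, 39, 45, 52 → 60.
Third component — +2 each step: -52, -50, -48, -46, -44, -42 → -40.
Combining the parts gives [36, 60, -40].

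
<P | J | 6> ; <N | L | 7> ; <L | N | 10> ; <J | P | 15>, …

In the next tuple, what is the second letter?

R

Second letter goes J, L, N, P → R (letters move forward 2 places in the alphabet).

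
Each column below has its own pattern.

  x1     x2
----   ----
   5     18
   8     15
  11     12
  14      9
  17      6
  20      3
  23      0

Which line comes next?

26  -3

Column x1: +3 each step; 5, 8, 11, 14, 17, 20, 23 → 26.
Column x2 — together with the column x1 always sums to 23: 18, 15, 12, 9, 6, 3, 0 → -3.
Combining the parts gives 26  -3.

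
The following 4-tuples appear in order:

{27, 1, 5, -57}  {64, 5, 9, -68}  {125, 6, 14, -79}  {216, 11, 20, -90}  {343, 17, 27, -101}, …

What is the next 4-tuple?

{512, 28, 35, -112}

First slot: 27, 64, 125, 216, 343 → 512 (perfect cubes: 3³, 4³, 5³, …).
Second slot goes 1, 5, 6, 11, 17 → 28 (each term is the sum of the two before it).
Third slot — differences are 4, 5, 6, … (increasing by 1 each time): 5, 9, 14, 20, 27 → 35.
Fourth slot goes -57, -68, -79, -90, -101 → -112 (−11 each step).
So the next 4-tuple is {512, 28, 35, -112}.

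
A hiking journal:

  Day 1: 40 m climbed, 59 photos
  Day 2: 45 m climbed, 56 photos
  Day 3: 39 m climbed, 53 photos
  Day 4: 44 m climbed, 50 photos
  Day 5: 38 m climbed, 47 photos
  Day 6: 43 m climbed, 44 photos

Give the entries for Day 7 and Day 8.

37 m climbed, 41 photos; 42 m climbed, 38 photos

For the m climbed, alternating steps +5, −6, +5, −6, …: 40, 45, 39, 44, 38, 43 → 37 → 42.
Photos: 59, 56, 53, 50, 47, 44 → 41 → 38 (−3 each step).
Putting the parts together: 37 m climbed, 41 photos and then 42 m climbed, 38 photos.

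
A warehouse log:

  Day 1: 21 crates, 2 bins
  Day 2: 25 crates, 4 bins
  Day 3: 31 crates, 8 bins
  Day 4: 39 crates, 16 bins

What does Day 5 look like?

For the crates, differences are 4, 6, 8, … (increasing by 2 each time): 21, 25, 31, 39 → 49.
Bins: ×2 each step, so 2, 4, 8, 16 → 32.
So the next line is 49 crates, 32 bins.

49 crates, 32 bins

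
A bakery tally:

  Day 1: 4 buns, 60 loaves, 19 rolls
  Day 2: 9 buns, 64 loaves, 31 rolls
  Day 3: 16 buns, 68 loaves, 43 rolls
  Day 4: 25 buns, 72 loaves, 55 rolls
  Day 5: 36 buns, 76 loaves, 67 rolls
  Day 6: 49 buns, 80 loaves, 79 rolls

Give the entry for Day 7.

64 buns, 84 loaves, 91 rolls

Buns: 4, 9, 16, 25, 36, 49 → 64 (perfect squares: 2², 3², 4², …).
Loaves goes 60, 64, 68, 72, 76, 80 → 84 (+4 each step).
Rolls: +12 each step, so 19, 31, 43, 55, 67, 79 → 91.
Putting it together: 64 buns, 84 loaves, 91 rolls.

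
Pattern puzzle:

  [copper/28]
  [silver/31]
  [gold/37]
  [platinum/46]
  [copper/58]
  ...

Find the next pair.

Metal: repeats copper → silver → gold → platinum, so copper, silver, gold, platinum, copper → silver.
For the second part, differences are 3, 6, 9, … (increasing by 3 each time): 28, 31, 37, 46, 58 → 73.
So the next pair is [silver/73].

[silver/73]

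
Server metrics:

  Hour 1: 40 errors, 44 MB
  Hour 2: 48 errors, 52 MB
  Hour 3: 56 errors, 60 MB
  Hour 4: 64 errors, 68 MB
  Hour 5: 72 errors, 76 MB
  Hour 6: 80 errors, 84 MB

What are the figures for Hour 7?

88 errors, 92 MB

For the errors, +8 each step: 40, 48, 56, 64, 72, 80 → 88.
MB: +8 each step; 44, 52, 60, 68, 76, 84 → 92.
Putting it together: 88 errors, 92 MB.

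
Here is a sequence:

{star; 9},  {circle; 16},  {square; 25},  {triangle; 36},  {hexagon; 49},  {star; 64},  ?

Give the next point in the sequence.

{circle; 81}

Shape: star, circle, square, triangle, hexagon, star → circle (repeats star → circle → square → triangle → hexagon).
Second part: 9, 16, 25, 36, 49, 64 → 81 (perfect squares: 3², 4², 5², …).
Putting it together: {circle; 81}.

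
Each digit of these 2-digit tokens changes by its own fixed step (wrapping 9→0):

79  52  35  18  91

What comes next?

74

First digit: −2 each step, mod 10; 7, 5, 3, 1, 9 → 7.
Second digit: +3 each step, mod 10; 9, 2, 5, 8, 1 → 4.
Combining the parts gives 74.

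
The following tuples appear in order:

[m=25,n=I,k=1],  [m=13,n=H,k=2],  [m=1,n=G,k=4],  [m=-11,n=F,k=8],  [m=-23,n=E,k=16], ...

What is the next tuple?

M goes 25, 13, 1, -11, -23 → -35 (−12 each step).
N: letters move back 1 place in the alphabet, so I, H, G, F, E → D.
K: 1, 2, 4, 8, 16 → 32 (×2 each step).
So the next tuple is [m=-35,n=D,k=32].

[m=-35,n=D,k=32]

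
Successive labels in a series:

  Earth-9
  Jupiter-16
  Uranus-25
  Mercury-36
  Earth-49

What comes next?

Planet — repeats Earth → Jupiter → Uranus → Mercury: Earth, Jupiter, Uranus, Mercury, Earth → Jupiter.
Second component — perfect squares: 3², 4², 5², …: 9, 16, 25, 36, 49 → 64.
Putting it together: Jupiter-64.

Jupiter-64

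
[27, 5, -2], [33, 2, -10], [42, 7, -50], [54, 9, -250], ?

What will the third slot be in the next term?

For the third slot, ×5 each step: -2, -10, -50, -250 → -1250.

-1250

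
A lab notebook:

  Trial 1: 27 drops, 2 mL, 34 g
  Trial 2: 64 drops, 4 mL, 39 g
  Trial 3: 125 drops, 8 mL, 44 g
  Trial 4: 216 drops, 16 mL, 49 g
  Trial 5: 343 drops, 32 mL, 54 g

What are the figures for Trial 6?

Drops: 27, 64, 125, 216, 343 → 512 (perfect cubes: 3³, 4³, 5³, …).
ML: ×2 each step, so 2, 4, 8, 16, 32 → 64.
G: 34, 39, 44, 49, 54 → 59 (+5 each step).
Putting it together: 512 drops, 64 mL, 59 g.

512 drops, 64 mL, 59 g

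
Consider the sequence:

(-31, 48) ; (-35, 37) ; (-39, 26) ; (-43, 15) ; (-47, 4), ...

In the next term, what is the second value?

-7

Second value — −11 each step: 48, 37, 26, 15, 4 → -7.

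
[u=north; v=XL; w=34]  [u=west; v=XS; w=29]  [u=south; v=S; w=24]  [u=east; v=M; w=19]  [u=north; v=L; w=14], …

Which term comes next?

U — repeats north → west → south → east: north, west, south, east, north → west.
For the v, runs through clothing sizes XS→XL: XL, XS, S, M, L → XL.
W — −5 each step: 34, 29, 24, 19, 14 → 9.
Combining the parts gives [u=west; v=XL; w=9].

[u=west; v=XL; w=9]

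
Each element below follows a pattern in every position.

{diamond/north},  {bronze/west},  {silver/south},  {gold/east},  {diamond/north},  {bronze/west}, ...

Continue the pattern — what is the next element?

Rank goes diamond, bronze, silver, gold, diamond, bronze → silver (repeats diamond → bronze → silver → gold).
Direction goes north, west, south, east, north, west → south (repeats north → west → south → east).
Putting it together: {silver/south}.

{silver/south}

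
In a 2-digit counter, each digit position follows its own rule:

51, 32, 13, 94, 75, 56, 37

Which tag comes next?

18

For the first digit, −2 each step, mod 10: 5, 3, 1, 9, 7, 5, 3 → 1.
Second digit goes 1, 2, 3, 4, 5, 6, 7 → 8 (+1 each step, mod 10).
So the next tag is 18.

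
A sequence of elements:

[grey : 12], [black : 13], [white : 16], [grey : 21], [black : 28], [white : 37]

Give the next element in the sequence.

[grey : 48]

Shade goes grey, black, white, grey, black, white → grey (repeats grey → black → white).
Second component: differences are 1, 3, 5, … (increasing by 2 each time), so 12, 13, 16, 21, 28, 37 → 48.
Combining the parts gives [grey : 48].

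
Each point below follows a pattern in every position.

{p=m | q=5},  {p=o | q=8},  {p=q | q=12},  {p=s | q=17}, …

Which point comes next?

{p=u | q=23}

P: letters move forward 2 places in the alphabet, so m, o, q, s → u.
Q: 5, 8, 12, 17 → 23 (differences are 3, 4, 5, … (increasing by 1 each time)).
Putting it together: {p=u | q=23}.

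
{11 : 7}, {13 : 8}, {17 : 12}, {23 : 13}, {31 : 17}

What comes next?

First coordinate — differences are 2, 4, 6, … (increasing by 2 each time): 11, 13, 17, 23, 31 → 41.
Second coordinate: alternating steps +1, +4, +1, +4, …, so 7, 8, 12, 13, 17 → 18.
So the next term is {41 : 18}.

{41 : 18}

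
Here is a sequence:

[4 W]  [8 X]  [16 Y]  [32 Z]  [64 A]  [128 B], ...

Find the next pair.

[256 C]

First component goes 4, 8, 16, 32, 64, 128 → 256 (×2 each step).
Letter: W, X, Y, Z, A, B → C (letters move forward 1 place in the alphabet, wrapping Z→A).
Combining the parts gives [256 C].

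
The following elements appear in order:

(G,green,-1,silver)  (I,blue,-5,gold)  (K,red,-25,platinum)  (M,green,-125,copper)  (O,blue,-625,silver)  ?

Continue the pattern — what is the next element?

For the letter, letters move forward 2 places in the alphabet: G, I, K, M, O → Q.
Colour: green, blue, red, green, blue → red (repeats green → blue → red).
Third coordinate: ×5 each step; -1, -5, -25, -125, -625 → -3125.
Metal: repeats silver → gold → platinum → copper; silver, gold, platinum, copper, silver → gold.
So the next element is (Q,red,-3125,gold).

(Q,red,-3125,gold)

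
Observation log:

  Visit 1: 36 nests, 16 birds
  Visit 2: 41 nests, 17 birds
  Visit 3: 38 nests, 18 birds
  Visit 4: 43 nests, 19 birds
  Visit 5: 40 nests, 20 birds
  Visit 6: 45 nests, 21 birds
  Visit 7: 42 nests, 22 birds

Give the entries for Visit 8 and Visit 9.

47 nests, 23 birds; 44 nests, 24 birds

Nests: 36, 41, 38, 43, 40, 45, 42 → 47 → 44 (alternating steps +5, −3, +5, −3, …).
Birds goes 16, 17, 18, 19, 20, 21, 22 → 23 → 24 (+1 each step).
Putting the parts together: 47 nests, 23 birds and then 44 nests, 24 birds.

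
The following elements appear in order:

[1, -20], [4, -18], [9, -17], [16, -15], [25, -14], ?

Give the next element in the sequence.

First entry — perfect squares: 1², 2², 3², …: 1, 4, 9, 16, 25 → 36.
Second entry — alternating steps +2, +1, +2, +1, …: -20, -18, -17, -15, -14 → -12.
So the next element is [36, -12].

[36, -12]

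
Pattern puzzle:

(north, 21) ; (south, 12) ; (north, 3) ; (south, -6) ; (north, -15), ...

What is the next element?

(south, -24)

Direction goes north, south, north, south, north → south (alternates north ↔ south).
Second component — −9 each step: 21, 12, 3, -6, -15 → -24.
Combining the parts gives (south, -24).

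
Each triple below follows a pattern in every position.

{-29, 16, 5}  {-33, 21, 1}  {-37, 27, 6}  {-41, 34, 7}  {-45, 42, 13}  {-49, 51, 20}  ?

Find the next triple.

{-53, 61, 33}

First component — −4 each step: -29, -33, -37, -41, -45, -49 → -53.
Second component: differences are 5, 6, 7, … (increasing by 1 each time), so 16, 21, 27, 34, 42, 51 → 61.
Third component goes 5, 1, 6, 7, 13, 20 → 33 (each term is the sum of the two before it).
Combining the parts gives {-53, 61, 33}.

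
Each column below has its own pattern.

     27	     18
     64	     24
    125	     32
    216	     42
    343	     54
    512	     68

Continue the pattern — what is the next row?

For the first component, perfect cubes: 3³, 4³, 5³, …: 27, 64, 125, 216, 343, 512 → 729.
For the second component, differences are 6, 8, 10, … (increasing by 2 each time): 18, 24, 32, 42, 54, 68 → 84.
Putting it together: 729  84.

729  84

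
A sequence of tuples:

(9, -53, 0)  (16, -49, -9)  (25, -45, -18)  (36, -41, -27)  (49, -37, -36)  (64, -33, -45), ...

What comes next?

(81, -29, -54)

First coordinate: perfect squares: 3², 4², 5², …, so 9, 16, 25, 36, 49, 64 → 81.
Second coordinate: +4 each step, so -53, -49, -45, -41, -37, -33 → -29.
Third coordinate: −9 each step, so 0, -9, -18, -27, -36, -45 → -54.
Putting it together: (81, -29, -54).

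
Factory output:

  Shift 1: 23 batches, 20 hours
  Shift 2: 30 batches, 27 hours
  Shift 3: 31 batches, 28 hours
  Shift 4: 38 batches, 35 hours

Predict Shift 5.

Batches: alternating steps +7, +1, +7, +1, …, so 23, 30, 31, 38 → 39.
Hours: always 3 less than the batches; 20, 27, 28, 35 → 36.
Combining the parts gives 39 batches, 36 hours.

39 batches, 36 hours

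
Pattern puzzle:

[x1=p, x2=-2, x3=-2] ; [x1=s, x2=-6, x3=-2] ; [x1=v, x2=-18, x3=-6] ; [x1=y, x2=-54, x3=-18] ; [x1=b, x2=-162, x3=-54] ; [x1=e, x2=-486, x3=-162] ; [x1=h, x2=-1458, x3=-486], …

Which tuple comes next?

X1: p, s, v, y, b, e, h → k (letters move forward 3 places in the alphabet, wrapping Z→A).
X2: ×3 each step, so -2, -6, -18, -54, -162, -486, -1458 → -4374.
X3 goes -2, -2, -6, -18, -54, -162, -486 → -1458 (always the previous value of the x2).
Putting it together: [x1=k, x2=-4374, x3=-1458].

[x1=k, x2=-4374, x3=-1458]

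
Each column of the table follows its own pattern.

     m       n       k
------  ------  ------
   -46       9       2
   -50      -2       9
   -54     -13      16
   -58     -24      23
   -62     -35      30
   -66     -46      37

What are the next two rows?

-70  -57  44; -74  -68  51

Column m: −4 each step; -46, -50, -54, -58, -62, -66 → -70 → -74.
Column n — −11 each step: 9, -2, -13, -24, -35, -46 → -57 → -68.
Column k: +7 each step; 2, 9, 16, 23, 30, 37 → 44 → 51.
Putting the parts together: -70  -57  44 and then -74  -68  51.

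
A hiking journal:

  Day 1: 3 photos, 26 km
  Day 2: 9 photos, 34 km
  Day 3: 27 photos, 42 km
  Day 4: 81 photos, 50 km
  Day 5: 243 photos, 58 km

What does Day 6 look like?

729 photos, 66 km

For the photos, ×3 each step: 3, 9, 27, 81, 243 → 729.
Km goes 26, 34, 42, 50, 58 → 66 (+8 each step).
Putting it together: 729 photos, 66 km.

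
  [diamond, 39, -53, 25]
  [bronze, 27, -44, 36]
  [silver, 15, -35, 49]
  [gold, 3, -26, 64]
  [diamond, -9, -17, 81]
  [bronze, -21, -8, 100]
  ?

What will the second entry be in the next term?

-33

Rank: repeats diamond → bronze → silver → gold, so diamond, bronze, silver, gold, diamond, bronze → silver.
Second entry: 39, 27, 15, 3, -9, -21 → -33 (−12 each step).
Third entry: -53, -44, -35, -26, -17, -8 → 1 (+9 each step).
Fourth entry: perfect squares: 5², 6², 7², …, so 25, 36, 49, 64, 81, 100 → 121.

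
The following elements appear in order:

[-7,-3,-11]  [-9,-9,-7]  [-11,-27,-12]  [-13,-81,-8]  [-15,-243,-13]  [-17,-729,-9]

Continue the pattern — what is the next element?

[-19,-2187,-14]

First entry — −2 each step: -7, -9, -11, -13, -15, -17 → -19.
Second entry goes -3, -9, -27, -81, -243, -729 → -2187 (×3 each step).
Third entry: alternating steps +4, −5, +4, −5, …; -11, -7, -12, -8, -13, -9 → -14.
Combining the parts gives [-19,-2187,-14].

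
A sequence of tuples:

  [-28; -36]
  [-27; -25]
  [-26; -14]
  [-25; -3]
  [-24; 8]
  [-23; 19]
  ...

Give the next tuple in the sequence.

[-22; 30]

First coordinate goes -28, -27, -26, -25, -24, -23 → -22 (+1 each step).
Second coordinate goes -36, -25, -14, -3, 8, 19 → 30 (+11 each step).
Putting it together: [-22; 30].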